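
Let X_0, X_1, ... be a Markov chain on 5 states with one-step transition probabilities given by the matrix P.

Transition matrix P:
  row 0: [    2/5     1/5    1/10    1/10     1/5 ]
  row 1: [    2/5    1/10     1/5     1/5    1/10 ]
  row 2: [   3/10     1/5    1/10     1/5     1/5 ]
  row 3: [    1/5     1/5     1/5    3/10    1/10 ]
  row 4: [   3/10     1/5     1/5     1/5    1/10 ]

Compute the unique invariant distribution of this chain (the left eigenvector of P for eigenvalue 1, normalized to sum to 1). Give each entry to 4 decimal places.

Balance equations π_j = Σ_i π_i·P[i][j]:
  π_0 = 2/5·π_0 + 2/5·π_1 + 3/10·π_2 + 1/5·π_3 + 3/10·π_4
  π_1 = 1/5·π_0 + 1/10·π_1 + 1/5·π_2 + 1/5·π_3 + 1/5·π_4
  π_2 = 1/10·π_0 + 1/5·π_1 + 1/10·π_2 + 1/5·π_3 + 1/5·π_4
  π_3 = 1/10·π_0 + 1/5·π_1 + 1/5·π_2 + 3/10·π_3 + 1/5·π_4
  normalize: π_0 + π_1 + π_2 + π_3 + π_4 = 1
Solving the linear system gives exactly π = [293/880, 2/11, 1467/9680, 163/880, 1437/9680].

π = [0.3330, 0.1818, 0.1515, 0.1852, 0.1485]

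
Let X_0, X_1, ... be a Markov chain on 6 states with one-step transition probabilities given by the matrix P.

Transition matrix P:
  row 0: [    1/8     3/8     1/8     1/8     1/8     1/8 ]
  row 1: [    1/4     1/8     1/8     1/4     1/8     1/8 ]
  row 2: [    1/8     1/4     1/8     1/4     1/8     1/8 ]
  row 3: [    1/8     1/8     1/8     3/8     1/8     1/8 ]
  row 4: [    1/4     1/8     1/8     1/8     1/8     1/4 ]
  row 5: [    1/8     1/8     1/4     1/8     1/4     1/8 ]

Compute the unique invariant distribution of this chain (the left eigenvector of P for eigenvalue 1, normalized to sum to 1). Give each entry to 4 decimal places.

π = [0.1659, 0.1843, 0.1429, 0.2212, 0.1429, 0.1429]

Balance equations π_j = Σ_i π_i·P[i][j]:
  π_0 = 1/8·π_0 + 1/4·π_1 + 1/8·π_2 + 1/8·π_3 + 1/4·π_4 + 1/8·π_5
  π_1 = 3/8·π_0 + 1/8·π_1 + 1/4·π_2 + 1/8·π_3 + 1/8·π_4 + 1/8·π_5
  π_2 = 1/8·π_0 + 1/8·π_1 + 1/8·π_2 + 1/8·π_3 + 1/8·π_4 + 1/4·π_5
  π_3 = 1/8·π_0 + 1/4·π_1 + 1/4·π_2 + 3/8·π_3 + 1/8·π_4 + 1/8·π_5
  π_4 = 1/8·π_0 + 1/8·π_1 + 1/8·π_2 + 1/8·π_3 + 1/8·π_4 + 1/4·π_5
  normalize: π_0 + π_1 + π_2 + π_3 + π_4 + π_5 = 1
Solving the linear system gives exactly π = [36/217, 40/217, 1/7, 48/217, 1/7, 1/7].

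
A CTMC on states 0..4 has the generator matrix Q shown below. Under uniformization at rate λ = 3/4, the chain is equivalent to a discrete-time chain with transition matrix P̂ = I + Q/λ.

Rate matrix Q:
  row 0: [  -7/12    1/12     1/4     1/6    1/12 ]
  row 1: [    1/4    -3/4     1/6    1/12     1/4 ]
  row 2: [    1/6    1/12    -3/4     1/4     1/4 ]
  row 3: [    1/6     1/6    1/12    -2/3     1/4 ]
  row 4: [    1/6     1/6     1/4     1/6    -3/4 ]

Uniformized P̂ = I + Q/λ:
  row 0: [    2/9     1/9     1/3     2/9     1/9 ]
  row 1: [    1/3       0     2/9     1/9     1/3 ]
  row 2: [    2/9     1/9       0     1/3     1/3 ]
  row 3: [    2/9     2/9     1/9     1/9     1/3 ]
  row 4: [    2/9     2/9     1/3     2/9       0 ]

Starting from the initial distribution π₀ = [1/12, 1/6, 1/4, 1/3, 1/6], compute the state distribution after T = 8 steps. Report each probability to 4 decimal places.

π = [0.2380, 0.1417, 0.2039, 0.2062, 0.2103]

t=0: π = [0.0833, 0.1667, 0.2500, 0.3333, 0.1667]
t=1: π = [0.2407, 0.1481, 0.1574, 0.1944, 0.2593]
t=2: π = [0.2387, 0.1451, 0.2212, 0.2016, 0.1934]
t=3: π = [0.2383, 0.1389, 0.1987, 0.2083, 0.2158]
t=4: π = [0.2377, 0.1428, 0.2054, 0.2057, 0.2084]
t=5: π = [0.2381, 0.1413, 0.2033, 0.2063, 0.2110]
t=6: π = [0.2379, 0.1418, 0.2040, 0.2062, 0.2101]
t=7: π = [0.2380, 0.1416, 0.2038, 0.2062, 0.2104]
t=8: π = [0.2380, 0.1417, 0.2039, 0.2062, 0.2103]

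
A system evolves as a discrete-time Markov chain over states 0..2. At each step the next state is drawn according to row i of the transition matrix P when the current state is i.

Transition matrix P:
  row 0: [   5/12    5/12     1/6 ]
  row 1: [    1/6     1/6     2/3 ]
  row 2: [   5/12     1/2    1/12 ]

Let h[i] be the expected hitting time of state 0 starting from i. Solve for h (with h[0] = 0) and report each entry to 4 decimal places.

First-step conditioning: h[0] = 0; for i ≠ 0, h[i] = 1 + Σ_k P[i][k]·h[k].
  h[1] = 1 + 1/6·h[1] + 2/3·h[2]
  h[2] = 1 + 1/2·h[1] + 1/12·h[2]
Solving the 2×2 linear system over states ≠ 0 gives exactly h = [0, 114/31, 96/31] (h[0] = 0 is the target).

h = [0.0000, 3.6774, 3.0968]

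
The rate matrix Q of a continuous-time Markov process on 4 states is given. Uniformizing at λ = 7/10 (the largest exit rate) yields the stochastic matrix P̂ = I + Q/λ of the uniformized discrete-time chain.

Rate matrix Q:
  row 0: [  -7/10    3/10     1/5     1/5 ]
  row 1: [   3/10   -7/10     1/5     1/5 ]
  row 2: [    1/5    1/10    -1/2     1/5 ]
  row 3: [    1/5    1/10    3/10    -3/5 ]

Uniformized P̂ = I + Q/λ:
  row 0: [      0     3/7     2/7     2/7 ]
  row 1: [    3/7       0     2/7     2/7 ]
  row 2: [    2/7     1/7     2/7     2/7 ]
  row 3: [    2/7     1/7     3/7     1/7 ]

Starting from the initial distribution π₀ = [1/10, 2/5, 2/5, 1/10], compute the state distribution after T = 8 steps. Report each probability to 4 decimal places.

t=0: π = [0.1000, 0.4000, 0.4000, 0.1000]
t=1: π = [0.3143, 0.1143, 0.3000, 0.2714]
t=2: π = [0.2122, 0.2163, 0.3245, 0.2469]
t=3: π = [0.2560, 0.1726, 0.3210, 0.2504]
t=4: π = [0.2372, 0.1913, 0.3215, 0.2499]
t=5: π = [0.2453, 0.1833, 0.3214, 0.2500]
t=6: π = [0.2418, 0.1867, 0.3214, 0.2500]
t=7: π = [0.2433, 0.1853, 0.3214, 0.2500]
t=8: π = [0.2427, 0.1859, 0.3214, 0.2500]

π = [0.2427, 0.1859, 0.3214, 0.2500]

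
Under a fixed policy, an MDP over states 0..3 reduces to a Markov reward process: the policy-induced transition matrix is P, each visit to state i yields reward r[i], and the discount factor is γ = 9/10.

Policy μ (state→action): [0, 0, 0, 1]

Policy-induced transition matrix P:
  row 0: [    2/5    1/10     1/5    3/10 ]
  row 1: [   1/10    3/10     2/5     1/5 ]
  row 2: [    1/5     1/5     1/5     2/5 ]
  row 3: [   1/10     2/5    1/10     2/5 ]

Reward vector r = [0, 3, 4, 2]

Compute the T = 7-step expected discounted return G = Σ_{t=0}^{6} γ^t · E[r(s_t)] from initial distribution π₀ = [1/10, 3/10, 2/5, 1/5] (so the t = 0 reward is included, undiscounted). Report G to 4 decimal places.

G = 12.9189

t=0: π = [0.1000, 0.3000, 0.4000, 0.2000], E[r] = 2.9000, γ^t·E[r] = 2.900000, running G = 2.900000
t=1: π = [0.1700, 0.2600, 0.2400, 0.3300], E[r] = 2.4000, γ^t·E[r] = 2.160000, running G = 5.060000
t=2: π = [0.1750, 0.2750, 0.2190, 0.3310], E[r] = 2.3630, γ^t·E[r] = 1.914030, running G = 6.974030
t=3: π = [0.1744, 0.2762, 0.2219, 0.3275], E[r] = 2.3712, γ^t·E[r] = 1.728605, running G = 8.702635
t=4: π = [0.1745, 0.2757, 0.2225, 0.3273], E[r] = 2.3716, γ^t·E[r] = 1.556033, running G = 10.258668
t=5: π = [0.1746, 0.2756, 0.2224, 0.3274], E[r] = 2.3712, γ^t·E[r] = 1.400161, running G = 11.658829
t=6: π = [0.1746, 0.2756, 0.2224, 0.3274], E[r] = 2.3711, γ^t·E[r] = 1.260094, running G = 12.918922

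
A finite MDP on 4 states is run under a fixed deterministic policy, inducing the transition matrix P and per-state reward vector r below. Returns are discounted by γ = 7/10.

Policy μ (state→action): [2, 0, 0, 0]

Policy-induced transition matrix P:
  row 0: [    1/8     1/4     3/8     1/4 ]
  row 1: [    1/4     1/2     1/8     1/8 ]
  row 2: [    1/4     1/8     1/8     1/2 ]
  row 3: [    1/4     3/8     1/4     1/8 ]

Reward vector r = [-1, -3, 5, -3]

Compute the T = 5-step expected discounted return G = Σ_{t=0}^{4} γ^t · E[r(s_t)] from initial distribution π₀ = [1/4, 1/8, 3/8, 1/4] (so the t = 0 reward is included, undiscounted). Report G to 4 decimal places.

G = -0.9817

t=0: π = [0.2500, 0.1250, 0.3750, 0.2500], E[r] = 0.5000, γ^t·E[r] = 0.500000, running G = 0.500000
t=1: π = [0.2188, 0.2656, 0.2188, 0.2969], E[r] = -0.8125, γ^t·E[r] = -0.568750, running G = -0.068750
t=2: π = [0.2227, 0.3262, 0.2168, 0.2344], E[r] = -0.8203, γ^t·E[r] = -0.401953, running G = -0.470703
t=3: π = [0.2222, 0.3337, 0.2100, 0.2341], E[r] = -0.8760, γ^t·E[r] = -0.300460, running G = -0.771163
t=4: π = [0.2222, 0.3365, 0.2098, 0.2315], E[r] = -0.8771, γ^t·E[r] = -0.210586, running G = -0.981749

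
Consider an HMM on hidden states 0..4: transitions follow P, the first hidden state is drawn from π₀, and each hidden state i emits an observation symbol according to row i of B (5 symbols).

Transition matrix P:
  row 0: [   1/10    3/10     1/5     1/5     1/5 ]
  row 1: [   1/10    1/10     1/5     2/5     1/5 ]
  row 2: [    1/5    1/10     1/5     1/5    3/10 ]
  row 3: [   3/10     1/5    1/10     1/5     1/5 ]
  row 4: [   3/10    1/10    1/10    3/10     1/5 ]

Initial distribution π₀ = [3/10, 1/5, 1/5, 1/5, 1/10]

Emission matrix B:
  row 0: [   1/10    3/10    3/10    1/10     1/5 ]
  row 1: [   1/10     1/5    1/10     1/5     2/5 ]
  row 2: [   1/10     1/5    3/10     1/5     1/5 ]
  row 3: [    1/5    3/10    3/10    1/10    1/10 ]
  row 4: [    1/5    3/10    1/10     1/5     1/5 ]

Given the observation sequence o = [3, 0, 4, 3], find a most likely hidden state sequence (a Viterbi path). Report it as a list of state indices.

path = [1, 3, 0, 1]

t=0: δ = [3.000e-02, 4.000e-02, 4.000e-02, 2.000e-02, 2.000e-02]  (obs o_0=3)
t=1: δ = [8.000e-04, 9.000e-04, 8.000e-04, 3.200e-03, 2.400e-03]  ψ = [2, 0, 1, 1, 2]  (obs o_1=0)
t=2: δ = [1.920e-04, 2.560e-04, 6.400e-05, 7.200e-05, 1.280e-04]  ψ = [3, 3, 3, 4, 3]  (obs o_2=4)
t=3: δ = [3.840e-06, 1.152e-05, 1.024e-05, 1.024e-05, 1.024e-05]  ψ = [4, 0, 1, 1, 1]  (obs o_3=3)
backtrack: best end state = 1; path = [1, 3, 0, 1]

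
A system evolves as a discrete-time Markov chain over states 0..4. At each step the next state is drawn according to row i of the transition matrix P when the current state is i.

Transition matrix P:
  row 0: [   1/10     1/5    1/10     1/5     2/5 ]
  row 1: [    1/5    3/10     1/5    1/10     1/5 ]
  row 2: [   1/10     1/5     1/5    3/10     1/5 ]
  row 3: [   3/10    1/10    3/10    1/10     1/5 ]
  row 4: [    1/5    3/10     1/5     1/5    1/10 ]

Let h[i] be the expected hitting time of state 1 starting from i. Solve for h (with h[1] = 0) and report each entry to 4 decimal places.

h = [4.8767, 0.0000, 5.0171, 5.4118, 4.5123]

First-step conditioning: h[1] = 0; for i ≠ 1, h[i] = 1 + Σ_k P[i][k]·h[k].
  h[0] = 1 + 1/10·h[0] + 1/10·h[2] + 1/5·h[3] + 2/5·h[4]
  h[2] = 1 + 1/10·h[0] + 1/5·h[2] + 3/10·h[3] + 1/5·h[4]
  h[3] = 1 + 3/10·h[0] + 3/10·h[2] + 1/10·h[3] + 1/5·h[4]
  h[4] = 1 + 1/5·h[0] + 1/5·h[2] + 1/5·h[3] + 1/10·h[4]
Solving the 4×4 linear system over states ≠ 1 gives exactly h = [2570/527, 0, 2644/527, 92/17, 2378/527] (h[1] = 0 is the target).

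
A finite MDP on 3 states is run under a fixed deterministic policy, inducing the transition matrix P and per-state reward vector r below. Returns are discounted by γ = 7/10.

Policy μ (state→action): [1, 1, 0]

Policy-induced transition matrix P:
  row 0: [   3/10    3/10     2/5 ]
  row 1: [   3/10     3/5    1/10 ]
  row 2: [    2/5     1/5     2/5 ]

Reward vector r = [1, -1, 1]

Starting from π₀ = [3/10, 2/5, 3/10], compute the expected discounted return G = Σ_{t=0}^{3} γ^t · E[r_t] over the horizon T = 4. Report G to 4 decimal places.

G = 0.5393

t=0: π = [0.3000, 0.4000, 0.3000], E[r] = 0.2000, γ^t·E[r] = 0.200000, running G = 0.200000
t=1: π = [0.3300, 0.3900, 0.2800], E[r] = 0.2200, γ^t·E[r] = 0.154000, running G = 0.354000
t=2: π = [0.3280, 0.3890, 0.2830], E[r] = 0.2220, γ^t·E[r] = 0.108780, running G = 0.462780
t=3: π = [0.3283, 0.3884, 0.2833], E[r] = 0.2232, γ^t·E[r] = 0.076558, running G = 0.539338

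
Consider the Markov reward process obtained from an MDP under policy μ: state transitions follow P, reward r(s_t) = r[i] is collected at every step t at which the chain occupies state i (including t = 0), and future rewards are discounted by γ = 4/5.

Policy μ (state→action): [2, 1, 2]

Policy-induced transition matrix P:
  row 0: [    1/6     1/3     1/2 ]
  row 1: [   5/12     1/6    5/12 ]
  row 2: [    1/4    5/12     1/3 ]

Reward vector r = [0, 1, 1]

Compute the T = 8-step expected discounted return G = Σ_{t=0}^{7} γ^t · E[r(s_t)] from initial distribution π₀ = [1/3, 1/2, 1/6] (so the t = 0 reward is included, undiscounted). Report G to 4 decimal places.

t=0: π = [0.3333, 0.5000, 0.1667], E[r] = 0.6667, γ^t·E[r] = 0.666667, running G = 0.666667
t=1: π = [0.3056, 0.2639, 0.4306], E[r] = 0.6944, γ^t·E[r] = 0.555556, running G = 1.222222
t=2: π = [0.2685, 0.3252, 0.4063], E[r] = 0.7315, γ^t·E[r] = 0.468148, running G = 1.690370
t=3: π = [0.2818, 0.3130, 0.4052], E[r] = 0.7182, γ^t·E[r] = 0.367704, running G = 2.058074
t=4: π = [0.2787, 0.3149, 0.4064], E[r] = 0.7213, γ^t·E[r] = 0.295453, running G = 2.353528
t=5: π = [0.2793, 0.3147, 0.4060], E[r] = 0.7207, γ^t·E[r] = 0.236170, running G = 2.589698
t=6: π = [0.2792, 0.3147, 0.4061], E[r] = 0.7208, γ^t·E[r] = 0.188959, running G = 2.778656
t=7: π = [0.2792, 0.3147, 0.4061], E[r] = 0.7208, γ^t·E[r] = 0.151165, running G = 2.929822

G = 2.9298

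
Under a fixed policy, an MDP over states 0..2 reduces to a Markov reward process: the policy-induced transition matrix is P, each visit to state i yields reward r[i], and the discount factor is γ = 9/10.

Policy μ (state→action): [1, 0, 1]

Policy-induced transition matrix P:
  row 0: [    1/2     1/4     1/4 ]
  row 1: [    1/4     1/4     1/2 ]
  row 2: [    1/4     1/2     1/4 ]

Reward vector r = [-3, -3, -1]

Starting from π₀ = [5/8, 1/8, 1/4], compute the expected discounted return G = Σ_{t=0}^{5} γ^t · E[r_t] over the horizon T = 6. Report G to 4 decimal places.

G = -11.2073

t=0: π = [0.6250, 0.1250, 0.2500], E[r] = -2.5000, γ^t·E[r] = -2.500000, running G = -2.500000
t=1: π = [0.4063, 0.3125, 0.2813], E[r] = -2.4375, γ^t·E[r] = -2.193750, running G = -4.693750
t=2: π = [0.3516, 0.3203, 0.3281], E[r] = -2.3438, γ^t·E[r] = -1.898438, running G = -6.592188
t=3: π = [0.3379, 0.3320, 0.3301], E[r] = -2.3398, γ^t·E[r] = -1.705746, running G = -8.297934
t=4: π = [0.3345, 0.3325, 0.3330], E[r] = -2.3340, γ^t·E[r] = -1.531327, running G = -9.829261
t=5: π = [0.3336, 0.3333, 0.3331], E[r] = -2.3337, γ^t·E[r] = -1.378050, running G = -11.207311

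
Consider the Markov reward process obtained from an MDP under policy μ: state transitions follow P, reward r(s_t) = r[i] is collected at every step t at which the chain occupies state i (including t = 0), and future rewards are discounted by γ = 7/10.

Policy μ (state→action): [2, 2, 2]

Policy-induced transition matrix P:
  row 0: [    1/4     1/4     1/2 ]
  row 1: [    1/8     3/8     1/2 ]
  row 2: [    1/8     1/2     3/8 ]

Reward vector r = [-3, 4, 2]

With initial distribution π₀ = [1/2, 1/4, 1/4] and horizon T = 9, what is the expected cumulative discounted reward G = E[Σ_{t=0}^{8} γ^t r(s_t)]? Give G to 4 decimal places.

t=0: π = [0.5000, 0.2500, 0.2500], E[r] = 0.0000, γ^t·E[r] = 0.000000, running G = 0.000000
t=1: π = [0.1875, 0.3438, 0.4688], E[r] = 1.7500, γ^t·E[r] = 1.225000, running G = 1.225000
t=2: π = [0.1484, 0.4102, 0.4414], E[r] = 2.0781, γ^t·E[r] = 1.018281, running G = 2.243281
t=3: π = [0.1436, 0.4116, 0.4448], E[r] = 2.1055, γ^t·E[r] = 0.722176, running G = 2.965457
t=4: π = [0.1429, 0.4127, 0.4444], E[r] = 2.1106, γ^t·E[r] = 0.506754, running G = 3.472211
t=5: π = [0.1429, 0.4127, 0.4445], E[r] = 2.1110, γ^t·E[r] = 0.354800, running G = 3.827011
t=6: π = [0.1429, 0.4127, 0.4444], E[r] = 2.1111, γ^t·E[r] = 0.248369, running G = 4.075380
t=7: π = [0.1429, 0.4127, 0.4444], E[r] = 2.1111, γ^t·E[r] = 0.173859, running G = 4.249239
t=8: π = [0.1429, 0.4127, 0.4444], E[r] = 2.1111, γ^t·E[r] = 0.121701, running G = 4.370940

G = 4.3709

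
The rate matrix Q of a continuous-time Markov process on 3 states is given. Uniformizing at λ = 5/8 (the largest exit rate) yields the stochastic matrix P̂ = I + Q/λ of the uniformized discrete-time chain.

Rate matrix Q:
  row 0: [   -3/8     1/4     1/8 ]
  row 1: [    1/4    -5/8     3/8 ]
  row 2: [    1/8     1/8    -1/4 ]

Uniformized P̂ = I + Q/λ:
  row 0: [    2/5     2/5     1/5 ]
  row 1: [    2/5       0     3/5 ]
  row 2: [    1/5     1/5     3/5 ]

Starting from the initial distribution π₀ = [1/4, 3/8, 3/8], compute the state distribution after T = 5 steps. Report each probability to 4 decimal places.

t=0: π = [0.2500, 0.3750, 0.3750]
t=1: π = [0.3250, 0.1750, 0.5000]
t=2: π = [0.3000, 0.2300, 0.4700]
t=3: π = [0.3060, 0.2140, 0.4800]
t=4: π = [0.3040, 0.2184, 0.4776]
t=5: π = [0.3045, 0.2171, 0.4784]

π = [0.3045, 0.2171, 0.4784]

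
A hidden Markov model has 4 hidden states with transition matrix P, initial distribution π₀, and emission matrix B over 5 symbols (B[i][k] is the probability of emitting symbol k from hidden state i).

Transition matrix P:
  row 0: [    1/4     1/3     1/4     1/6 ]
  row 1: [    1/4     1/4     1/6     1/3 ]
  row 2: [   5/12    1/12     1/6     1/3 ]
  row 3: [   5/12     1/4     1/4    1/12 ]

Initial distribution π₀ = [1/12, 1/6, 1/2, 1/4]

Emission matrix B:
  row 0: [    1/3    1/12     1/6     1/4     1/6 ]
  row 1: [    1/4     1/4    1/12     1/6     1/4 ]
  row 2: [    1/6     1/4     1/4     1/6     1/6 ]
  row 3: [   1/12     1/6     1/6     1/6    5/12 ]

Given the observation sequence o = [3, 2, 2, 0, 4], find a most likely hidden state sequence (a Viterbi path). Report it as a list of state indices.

path = [2, 0, 2, 0, 1]

t=0: δ = [2.083e-02, 2.778e-02, 8.333e-02, 4.167e-02]  (obs o_0=3)
t=1: δ = [5.787e-03, 8.681e-04, 3.472e-03, 4.630e-03]  ψ = [2, 3, 2, 2]  (obs o_1=2)
t=2: δ = [3.215e-04, 1.608e-04, 3.617e-04, 1.929e-04]  ψ = [3, 0, 0, 2]  (obs o_2=2)
t=3: δ = [5.023e-05, 2.679e-05, 1.340e-05, 1.005e-05]  ψ = [2, 0, 0, 2]  (obs o_3=0)
t=4: δ = [2.093e-06, 4.186e-06, 2.093e-06, 3.721e-06]  ψ = [0, 0, 0, 1]  (obs o_4=4)
backtrack: best end state = 1; path = [2, 0, 2, 0, 1]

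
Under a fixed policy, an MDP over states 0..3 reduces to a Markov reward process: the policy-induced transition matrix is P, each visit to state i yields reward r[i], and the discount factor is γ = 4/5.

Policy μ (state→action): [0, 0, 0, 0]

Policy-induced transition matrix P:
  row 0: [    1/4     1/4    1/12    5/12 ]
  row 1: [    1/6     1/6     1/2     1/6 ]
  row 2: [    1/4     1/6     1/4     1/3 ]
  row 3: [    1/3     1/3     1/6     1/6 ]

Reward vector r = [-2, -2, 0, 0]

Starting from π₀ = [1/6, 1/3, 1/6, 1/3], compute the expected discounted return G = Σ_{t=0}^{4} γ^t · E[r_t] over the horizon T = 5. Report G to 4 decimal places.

t=0: π = [0.1667, 0.3333, 0.1667, 0.3333], E[r] = -1.0000, γ^t·E[r] = -1.000000, running G = -1.000000
t=1: π = [0.2500, 0.2361, 0.2778, 0.2361], E[r] = -0.9722, γ^t·E[r] = -0.777778, running G = -1.777778
t=2: π = [0.2500, 0.2269, 0.2477, 0.2755], E[r] = -0.9537, γ^t·E[r] = -0.610370, running G = -2.388148
t=3: π = [0.2541, 0.2334, 0.2421, 0.2704], E[r] = -0.9749, γ^t·E[r] = -0.499160, running G = -2.887309
t=4: π = [0.2531, 0.2329, 0.2435, 0.2705], E[r] = -0.9720, γ^t·E[r] = -0.398130, running G = -3.285439

G = -3.2854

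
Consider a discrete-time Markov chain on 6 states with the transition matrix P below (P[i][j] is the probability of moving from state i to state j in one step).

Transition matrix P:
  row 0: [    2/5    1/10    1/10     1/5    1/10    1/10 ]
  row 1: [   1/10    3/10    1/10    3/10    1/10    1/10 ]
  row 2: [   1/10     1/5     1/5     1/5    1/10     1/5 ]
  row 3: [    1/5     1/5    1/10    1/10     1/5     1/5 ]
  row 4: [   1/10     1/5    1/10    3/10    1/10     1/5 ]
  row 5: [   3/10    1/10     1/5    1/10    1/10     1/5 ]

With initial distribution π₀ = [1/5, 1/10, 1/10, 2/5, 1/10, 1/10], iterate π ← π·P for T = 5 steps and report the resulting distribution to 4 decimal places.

π = [0.2165, 0.1803, 0.1289, 0.1945, 0.1195, 0.1603]

t=0: π = [0.2000, 0.1000, 0.1000, 0.4000, 0.1000, 0.1000]
t=1: π = [0.2200, 0.1800, 0.1200, 0.1700, 0.1400, 0.1700]
t=2: π = [0.2170, 0.1790, 0.1290, 0.1980, 0.1170, 0.1600]
t=3: π = [0.2169, 0.1802, 0.1289, 0.1938, 0.1198, 0.1604]
t=4: π = [0.2165, 0.1803, 0.1289, 0.1946, 0.1194, 0.1603]
t=5: π = [0.2165, 0.1803, 0.1289, 0.1945, 0.1195, 0.1603]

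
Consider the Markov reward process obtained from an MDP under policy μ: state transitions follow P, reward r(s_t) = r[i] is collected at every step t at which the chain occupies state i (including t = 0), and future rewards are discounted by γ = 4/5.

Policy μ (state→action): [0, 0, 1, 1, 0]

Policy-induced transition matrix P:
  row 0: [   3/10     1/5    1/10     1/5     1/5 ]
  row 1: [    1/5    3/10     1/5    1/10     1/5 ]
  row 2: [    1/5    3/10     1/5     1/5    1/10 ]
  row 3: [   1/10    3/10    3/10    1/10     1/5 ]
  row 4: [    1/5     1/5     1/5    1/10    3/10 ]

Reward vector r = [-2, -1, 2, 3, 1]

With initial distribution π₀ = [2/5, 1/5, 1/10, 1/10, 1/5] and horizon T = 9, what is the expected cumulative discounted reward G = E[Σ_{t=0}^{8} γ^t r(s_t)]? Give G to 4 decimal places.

t=0: π = [0.4000, 0.2000, 0.1000, 0.1000, 0.2000], E[r] = -0.3000, γ^t·E[r] = -0.300000, running G = -0.300000
t=1: π = [0.2300, 0.2400, 0.1700, 0.1500, 0.2100], E[r] = 0.3000, γ^t·E[r] = 0.240000, running G = -0.060000
t=2: π = [0.2080, 0.2560, 0.1920, 0.1400, 0.2040], E[r] = 0.3360, γ^t·E[r] = 0.215040, running G = 0.155040
t=3: π = [0.2068, 0.2588, 0.1932, 0.1400, 0.2012], E[r] = 0.3352, γ^t·E[r] = 0.171622, running G = 0.326662
t=4: π = [0.2067, 0.2592, 0.1933, 0.1400, 0.2008], E[r] = 0.3349, γ^t·E[r] = 0.137167, running G = 0.463829
t=5: π = [0.2067, 0.2593, 0.1933, 0.1400, 0.2007], E[r] = 0.3348, γ^t·E[r] = 0.109715, running G = 0.573544
t=6: π = [0.2067, 0.2593, 0.1933, 0.1400, 0.2007], E[r] = 0.3348, γ^t·E[r] = 0.087770, running G = 0.661314
t=7: π = [0.2067, 0.2593, 0.1933, 0.1400, 0.2007], E[r] = 0.3348, γ^t·E[r] = 0.070216, running G = 0.731530
t=8: π = [0.2067, 0.2593, 0.1933, 0.1400, 0.2007], E[r] = 0.3348, γ^t·E[r] = 0.056173, running G = 0.787703

G = 0.7877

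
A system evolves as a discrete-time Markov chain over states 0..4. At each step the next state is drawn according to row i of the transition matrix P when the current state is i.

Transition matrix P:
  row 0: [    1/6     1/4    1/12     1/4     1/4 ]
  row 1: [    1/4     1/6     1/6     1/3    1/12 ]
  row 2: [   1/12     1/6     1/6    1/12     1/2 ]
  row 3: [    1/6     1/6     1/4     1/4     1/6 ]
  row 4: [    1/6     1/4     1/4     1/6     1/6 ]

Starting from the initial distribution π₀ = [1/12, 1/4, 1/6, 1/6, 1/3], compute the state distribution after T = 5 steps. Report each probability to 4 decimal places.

π = [0.1675, 0.1996, 0.1897, 0.2161, 0.2272]

t=0: π = [0.0833, 0.2500, 0.1667, 0.1667, 0.3333]
t=1: π = [0.1736, 0.2014, 0.2014, 0.2153, 0.2083]
t=2: π = [0.1667, 0.1985, 0.1875, 0.2159, 0.2315]
t=3: π = [0.1676, 0.1998, 0.1901, 0.2160, 0.2265]
t=4: π = [0.1675, 0.1995, 0.1896, 0.2161, 0.2273]
t=5: π = [0.1675, 0.1996, 0.1897, 0.2161, 0.2272]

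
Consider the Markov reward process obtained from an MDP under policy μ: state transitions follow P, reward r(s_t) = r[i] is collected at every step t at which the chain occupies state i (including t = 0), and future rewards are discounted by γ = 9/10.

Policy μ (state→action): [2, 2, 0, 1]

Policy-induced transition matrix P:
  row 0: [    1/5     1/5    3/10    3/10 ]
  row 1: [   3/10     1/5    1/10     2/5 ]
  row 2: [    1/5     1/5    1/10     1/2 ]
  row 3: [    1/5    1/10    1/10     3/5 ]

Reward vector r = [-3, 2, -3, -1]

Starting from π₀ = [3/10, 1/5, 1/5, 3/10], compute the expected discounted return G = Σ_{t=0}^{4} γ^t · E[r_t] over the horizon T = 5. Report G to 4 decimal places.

t=0: π = [0.3000, 0.2000, 0.2000, 0.3000], E[r] = -1.4000, γ^t·E[r] = -1.400000, running G = -1.400000
t=1: π = [0.2200, 0.1700, 0.1600, 0.4500], E[r] = -1.2500, γ^t·E[r] = -1.125000, running G = -2.525000
t=2: π = [0.2170, 0.1550, 0.1440, 0.4840], E[r] = -1.2570, γ^t·E[r] = -1.018170, running G = -3.543170
t=3: π = [0.2155, 0.1516, 0.1434, 0.4895], E[r] = -1.2630, γ^t·E[r] = -0.920727, running G = -4.463897
t=4: π = [0.2152, 0.1511, 0.1431, 0.4907], E[r] = -1.2634, γ^t·E[r] = -0.828897, running G = -5.292794

G = -5.2928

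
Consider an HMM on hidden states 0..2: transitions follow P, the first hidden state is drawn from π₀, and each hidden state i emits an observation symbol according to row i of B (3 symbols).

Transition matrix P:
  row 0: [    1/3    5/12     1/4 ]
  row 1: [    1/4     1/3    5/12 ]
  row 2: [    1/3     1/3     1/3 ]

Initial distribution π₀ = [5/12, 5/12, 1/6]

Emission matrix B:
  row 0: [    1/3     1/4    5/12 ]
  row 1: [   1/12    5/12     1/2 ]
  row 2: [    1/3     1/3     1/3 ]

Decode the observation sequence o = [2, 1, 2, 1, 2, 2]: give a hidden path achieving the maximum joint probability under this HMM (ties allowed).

t=0: δ = [1.736e-01, 2.083e-01, 5.556e-02]  (obs o_0=2)
t=1: δ = [1.447e-02, 3.014e-02, 2.894e-02]  ψ = [0, 0, 1]  (obs o_1=1)
t=2: δ = [4.019e-03, 5.023e-03, 4.186e-03]  ψ = [2, 1, 1]  (obs o_2=2)
t=3: δ = [3.489e-04, 6.977e-04, 6.977e-04]  ψ = [2, 0, 1]  (obs o_3=1)
t=4: δ = [9.690e-05, 1.163e-04, 9.690e-05]  ψ = [2, 1, 1]  (obs o_4=2)
t=5: δ = [1.346e-05, 2.019e-05, 1.615e-05]  ψ = [0, 0, 1]  (obs o_5=2)
backtrack: best end state = 1; path = [0, 1, 1, 2, 0, 1]

path = [0, 1, 1, 2, 0, 1]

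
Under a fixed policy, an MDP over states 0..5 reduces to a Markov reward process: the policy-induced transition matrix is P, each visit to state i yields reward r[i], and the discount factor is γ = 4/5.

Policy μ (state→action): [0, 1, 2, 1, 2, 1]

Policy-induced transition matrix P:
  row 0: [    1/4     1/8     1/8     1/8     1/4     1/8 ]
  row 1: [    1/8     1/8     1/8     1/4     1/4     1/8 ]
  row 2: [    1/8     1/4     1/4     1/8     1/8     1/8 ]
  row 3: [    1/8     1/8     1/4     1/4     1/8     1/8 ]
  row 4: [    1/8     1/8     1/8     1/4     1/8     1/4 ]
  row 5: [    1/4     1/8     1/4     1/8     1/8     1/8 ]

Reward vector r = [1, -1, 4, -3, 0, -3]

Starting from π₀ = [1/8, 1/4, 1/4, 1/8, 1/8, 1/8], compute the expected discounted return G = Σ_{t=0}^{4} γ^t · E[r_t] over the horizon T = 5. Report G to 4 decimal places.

t=0: π = [0.1250, 0.2500, 0.2500, 0.1250, 0.1250, 0.1250], E[r] = 0.1250, γ^t·E[r] = 0.125000, running G = 0.125000
t=1: π = [0.1563, 0.1563, 0.1875, 0.1875, 0.1719, 0.1406], E[r] = -0.2344, γ^t·E[r] = -0.187500, running G = -0.062500
t=2: π = [0.1621, 0.1484, 0.1895, 0.1895, 0.1641, 0.1465], E[r] = -0.2363, γ^t·E[r] = -0.151250, running G = -0.213750
t=3: π = [0.1636, 0.1487, 0.1907, 0.1877, 0.1638, 0.1455], E[r] = -0.2222, γ^t·E[r] = -0.113750, running G = -0.327500
t=4: π = [0.1636, 0.1488, 0.1905, 0.1875, 0.1640, 0.1455], E[r] = -0.2223, γ^t·E[r] = -0.091038, running G = -0.418538

G = -0.4185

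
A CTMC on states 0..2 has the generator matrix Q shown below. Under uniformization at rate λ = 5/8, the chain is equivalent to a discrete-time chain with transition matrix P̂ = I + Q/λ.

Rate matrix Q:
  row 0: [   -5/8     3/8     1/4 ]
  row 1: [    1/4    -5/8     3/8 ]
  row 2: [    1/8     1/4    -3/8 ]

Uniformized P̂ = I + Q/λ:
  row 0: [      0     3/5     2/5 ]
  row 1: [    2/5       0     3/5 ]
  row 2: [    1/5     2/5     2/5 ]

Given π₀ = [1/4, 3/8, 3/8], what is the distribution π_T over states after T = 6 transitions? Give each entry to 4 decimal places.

t=0: π = [0.2500, 0.3750, 0.3750]
t=1: π = [0.2250, 0.3000, 0.4750]
t=2: π = [0.2150, 0.3250, 0.4600]
t=3: π = [0.2220, 0.3130, 0.4650]
t=4: π = [0.2182, 0.3192, 0.4626]
t=5: π = [0.2202, 0.3160, 0.4638]
t=6: π = [0.2192, 0.3177, 0.4632]

π = [0.2192, 0.3177, 0.4632]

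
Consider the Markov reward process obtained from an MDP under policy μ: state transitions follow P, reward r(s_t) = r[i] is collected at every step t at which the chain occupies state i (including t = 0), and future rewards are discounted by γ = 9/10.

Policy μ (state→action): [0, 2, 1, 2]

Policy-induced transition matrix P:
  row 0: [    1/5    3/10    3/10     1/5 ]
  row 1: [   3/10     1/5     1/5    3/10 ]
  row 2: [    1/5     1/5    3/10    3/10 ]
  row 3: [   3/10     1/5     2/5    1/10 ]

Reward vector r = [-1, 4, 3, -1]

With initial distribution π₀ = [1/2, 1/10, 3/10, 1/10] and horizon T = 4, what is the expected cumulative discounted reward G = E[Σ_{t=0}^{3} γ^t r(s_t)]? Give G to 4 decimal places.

t=0: π = [0.5000, 0.1000, 0.3000, 0.1000], E[r] = 0.7000, γ^t·E[r] = 0.700000, running G = 0.700000
t=1: π = [0.2200, 0.2500, 0.3000, 0.2300], E[r] = 1.4500, γ^t·E[r] = 1.305000, running G = 2.005000
t=2: π = [0.2480, 0.2220, 0.2980, 0.2320], E[r] = 1.3020, γ^t·E[r] = 1.054620, running G = 3.059620
t=3: π = [0.2454, 0.2248, 0.3010, 0.2288], E[r] = 1.3280, γ^t·E[r] = 0.968112, running G = 4.027732

G = 4.0277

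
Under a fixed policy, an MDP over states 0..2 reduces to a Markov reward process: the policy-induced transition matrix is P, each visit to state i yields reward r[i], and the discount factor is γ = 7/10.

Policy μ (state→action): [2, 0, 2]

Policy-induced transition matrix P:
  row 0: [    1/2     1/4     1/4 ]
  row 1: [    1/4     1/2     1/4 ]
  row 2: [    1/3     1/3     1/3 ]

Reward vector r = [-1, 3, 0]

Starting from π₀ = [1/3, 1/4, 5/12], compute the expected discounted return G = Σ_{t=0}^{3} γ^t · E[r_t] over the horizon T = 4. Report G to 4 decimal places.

G = 1.4875

t=0: π = [0.3333, 0.2500, 0.4167], E[r] = 0.4167, γ^t·E[r] = 0.416667, running G = 0.416667
t=1: π = [0.3681, 0.3472, 0.2847], E[r] = 0.6736, γ^t·E[r] = 0.471528, running G = 0.888194
t=2: π = [0.3657, 0.3605, 0.2737], E[r] = 0.7159, γ^t·E[r] = 0.350770, running G = 1.238964
t=3: π = [0.3642, 0.3629, 0.2728], E[r] = 0.7246, γ^t·E[r] = 0.248533, running G = 1.487497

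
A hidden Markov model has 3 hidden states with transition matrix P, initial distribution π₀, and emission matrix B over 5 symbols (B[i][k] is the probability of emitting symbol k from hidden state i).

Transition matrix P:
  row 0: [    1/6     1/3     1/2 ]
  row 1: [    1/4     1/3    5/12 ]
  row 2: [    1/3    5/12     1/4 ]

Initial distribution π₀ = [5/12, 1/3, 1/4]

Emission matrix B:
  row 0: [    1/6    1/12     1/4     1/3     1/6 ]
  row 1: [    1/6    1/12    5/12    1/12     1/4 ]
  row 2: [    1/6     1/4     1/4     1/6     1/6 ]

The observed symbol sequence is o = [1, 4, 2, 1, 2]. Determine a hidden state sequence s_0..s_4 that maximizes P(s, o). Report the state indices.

path = [2, 1, 1, 2, 1]

t=0: δ = [3.472e-02, 2.778e-02, 6.250e-02]  (obs o_0=1)
t=1: δ = [3.472e-03, 6.510e-03, 2.894e-03]  ψ = [2, 2, 0]  (obs o_1=4)
t=2: δ = [4.069e-04, 9.042e-04, 6.782e-04]  ψ = [1, 1, 1]  (obs o_2=2)
t=3: δ = [1.884e-05, 2.512e-05, 9.419e-05]  ψ = [1, 1, 1]  (obs o_3=1)
t=4: δ = [7.849e-06, 1.635e-05, 5.887e-06]  ψ = [2, 2, 2]  (obs o_4=2)
backtrack: best end state = 1; path = [2, 1, 1, 2, 1]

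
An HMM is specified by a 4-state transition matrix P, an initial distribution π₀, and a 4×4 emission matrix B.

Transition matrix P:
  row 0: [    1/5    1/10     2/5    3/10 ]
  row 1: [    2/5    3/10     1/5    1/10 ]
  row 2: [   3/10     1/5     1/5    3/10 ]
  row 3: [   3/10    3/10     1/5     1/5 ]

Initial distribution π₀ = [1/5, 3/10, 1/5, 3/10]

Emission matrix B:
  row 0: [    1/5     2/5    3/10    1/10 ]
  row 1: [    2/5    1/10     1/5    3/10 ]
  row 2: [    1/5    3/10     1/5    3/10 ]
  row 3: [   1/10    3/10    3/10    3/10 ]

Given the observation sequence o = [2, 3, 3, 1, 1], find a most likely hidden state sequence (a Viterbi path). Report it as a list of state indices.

path = [3, 1, 1, 0, 2]

t=0: δ = [6.000e-02, 6.000e-02, 4.000e-02, 9.000e-02]  (obs o_0=2)
t=1: δ = [2.700e-03, 8.100e-03, 7.200e-03, 5.400e-03]  ψ = [3, 3, 0, 0]  (obs o_1=3)
t=2: δ = [3.240e-04, 7.290e-04, 4.860e-04, 6.480e-04]  ψ = [1, 1, 1, 2]  (obs o_2=3)
t=3: δ = [1.166e-04, 2.187e-05, 4.374e-05, 4.374e-05]  ψ = [1, 1, 1, 2]  (obs o_3=1)
t=4: δ = [9.331e-06, 1.312e-06, 1.400e-05, 1.050e-05]  ψ = [0, 3, 0, 0]  (obs o_4=1)
backtrack: best end state = 2; path = [3, 1, 1, 0, 2]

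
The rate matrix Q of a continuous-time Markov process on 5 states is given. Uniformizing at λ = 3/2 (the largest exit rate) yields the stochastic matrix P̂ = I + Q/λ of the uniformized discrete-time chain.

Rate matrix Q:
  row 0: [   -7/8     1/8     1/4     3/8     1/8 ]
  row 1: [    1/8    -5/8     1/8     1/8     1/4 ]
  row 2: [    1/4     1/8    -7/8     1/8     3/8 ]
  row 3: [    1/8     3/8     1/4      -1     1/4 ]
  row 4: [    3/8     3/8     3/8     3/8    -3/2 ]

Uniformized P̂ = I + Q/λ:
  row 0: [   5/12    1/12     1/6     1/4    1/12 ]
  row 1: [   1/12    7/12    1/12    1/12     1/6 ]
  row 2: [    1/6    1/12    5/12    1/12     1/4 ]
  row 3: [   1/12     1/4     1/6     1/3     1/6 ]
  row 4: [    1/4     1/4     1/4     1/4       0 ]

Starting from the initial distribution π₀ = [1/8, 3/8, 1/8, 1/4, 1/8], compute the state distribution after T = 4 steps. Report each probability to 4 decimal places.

t=0: π = [0.1250, 0.3750, 0.1250, 0.2500, 0.1250]
t=1: π = [0.1563, 0.3333, 0.1771, 0.1875, 0.1458]
t=2: π = [0.1745, 0.3056, 0.1953, 0.1806, 0.1441]
t=3: π = [0.1818, 0.2902, 0.2020, 0.1816, 0.1444]
t=4: π = [0.1848, 0.2828, 0.2050, 0.1831, 0.1443]

π = [0.1848, 0.2828, 0.2050, 0.1831, 0.1443]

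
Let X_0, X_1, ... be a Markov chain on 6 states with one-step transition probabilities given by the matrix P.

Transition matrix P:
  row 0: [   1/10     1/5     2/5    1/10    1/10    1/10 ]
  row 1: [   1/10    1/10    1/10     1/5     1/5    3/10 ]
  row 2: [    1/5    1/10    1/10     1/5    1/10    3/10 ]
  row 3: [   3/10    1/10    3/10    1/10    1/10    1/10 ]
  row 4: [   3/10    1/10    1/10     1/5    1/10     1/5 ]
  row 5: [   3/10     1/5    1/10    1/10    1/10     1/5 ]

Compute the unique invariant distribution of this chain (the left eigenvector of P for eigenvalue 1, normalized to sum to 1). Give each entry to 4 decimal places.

π = [0.2105, 0.1408, 0.1921, 0.1447, 0.1141, 0.1978]

Balance equations π_j = Σ_i π_i·P[i][j]:
  π_0 = 1/10·π_0 + 1/10·π_1 + 1/5·π_2 + 3/10·π_3 + 3/10·π_4 + 3/10·π_5
  π_1 = 1/5·π_0 + 1/10·π_1 + 1/10·π_2 + 1/10·π_3 + 1/10·π_4 + 1/5·π_5
  π_2 = 2/5·π_0 + 1/10·π_1 + 1/10·π_2 + 3/10·π_3 + 1/10·π_4 + 1/10·π_5
  π_3 = 1/10·π_0 + 1/5·π_1 + 1/5·π_2 + 1/10·π_3 + 1/5·π_4 + 1/10·π_5
  π_4 = 1/10·π_0 + 1/5·π_1 + 1/10·π_2 + 1/10·π_3 + 1/10·π_4 + 1/10·π_5
  normalize: π_0 + π_1 + π_2 + π_3 + π_4 + π_5 = 1
Solving the linear system gives exactly π = [9461/44941, 6329/44941, 8633/44941, 6503/44941, 5127/44941, 8888/44941].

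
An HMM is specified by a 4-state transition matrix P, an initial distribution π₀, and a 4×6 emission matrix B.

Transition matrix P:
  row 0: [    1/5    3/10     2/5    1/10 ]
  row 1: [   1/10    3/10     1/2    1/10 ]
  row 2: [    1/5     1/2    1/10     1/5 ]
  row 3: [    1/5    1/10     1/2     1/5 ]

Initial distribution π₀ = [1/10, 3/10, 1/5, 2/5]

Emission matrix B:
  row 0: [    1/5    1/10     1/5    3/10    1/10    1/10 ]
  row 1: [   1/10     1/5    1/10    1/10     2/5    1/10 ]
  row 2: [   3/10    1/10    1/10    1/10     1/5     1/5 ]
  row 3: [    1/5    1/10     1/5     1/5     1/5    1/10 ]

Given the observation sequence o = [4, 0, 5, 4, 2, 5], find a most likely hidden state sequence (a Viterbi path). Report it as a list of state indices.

t=0: δ = [1.000e-02, 1.200e-01, 4.000e-02, 8.000e-02]  (obs o_0=4)
t=1: δ = [3.200e-03, 3.600e-03, 1.800e-02, 3.200e-03]  ψ = [3, 1, 1, 3]  (obs o_1=0)
t=2: δ = [3.600e-04, 9.000e-04, 3.600e-04, 3.600e-04]  ψ = [2, 2, 1, 2]  (obs o_2=5)
t=3: δ = [9.000e-06, 1.080e-04, 9.000e-05, 1.800e-05]  ψ = [1, 1, 1, 1]  (obs o_3=4)
t=4: δ = [3.600e-06, 4.500e-06, 5.400e-06, 3.600e-06]  ψ = [2, 2, 1, 2]  (obs o_4=2)
t=5: δ = [1.080e-07, 2.700e-07, 4.500e-07, 1.080e-07]  ψ = [2, 2, 1, 2]  (obs o_5=5)
backtrack: best end state = 2; path = [1, 2, 1, 2, 1, 2]

path = [1, 2, 1, 2, 1, 2]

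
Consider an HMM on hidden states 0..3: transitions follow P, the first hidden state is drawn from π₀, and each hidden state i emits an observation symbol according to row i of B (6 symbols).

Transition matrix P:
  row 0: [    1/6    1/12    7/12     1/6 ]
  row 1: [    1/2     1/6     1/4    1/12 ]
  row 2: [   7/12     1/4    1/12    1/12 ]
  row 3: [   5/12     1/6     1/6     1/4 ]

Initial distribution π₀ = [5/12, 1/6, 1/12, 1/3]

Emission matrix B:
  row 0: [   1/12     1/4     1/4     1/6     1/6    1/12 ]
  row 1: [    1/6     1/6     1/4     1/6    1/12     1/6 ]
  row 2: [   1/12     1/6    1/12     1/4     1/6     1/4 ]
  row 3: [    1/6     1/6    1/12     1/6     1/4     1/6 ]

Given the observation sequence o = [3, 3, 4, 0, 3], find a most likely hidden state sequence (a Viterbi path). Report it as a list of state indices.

path = [0, 2, 0, 2, 0]

t=0: δ = [6.944e-02, 2.778e-02, 2.083e-02, 5.556e-02]  (obs o_0=3)
t=1: δ = [3.858e-03, 1.543e-03, 1.013e-02, 2.315e-03]  ψ = [3, 3, 0, 3]  (obs o_1=3)
t=2: δ = [9.846e-04, 2.110e-04, 3.751e-04, 2.110e-04]  ψ = [2, 2, 0, 2]  (obs o_2=4)
t=3: δ = [1.823e-05, 1.563e-05, 4.786e-05, 2.735e-05]  ψ = [2, 2, 0, 0]  (obs o_3=0)
t=4: δ = [4.653e-06, 1.994e-06, 2.659e-06, 1.140e-06]  ψ = [2, 2, 0, 3]  (obs o_4=3)
backtrack: best end state = 0; path = [0, 2, 0, 2, 0]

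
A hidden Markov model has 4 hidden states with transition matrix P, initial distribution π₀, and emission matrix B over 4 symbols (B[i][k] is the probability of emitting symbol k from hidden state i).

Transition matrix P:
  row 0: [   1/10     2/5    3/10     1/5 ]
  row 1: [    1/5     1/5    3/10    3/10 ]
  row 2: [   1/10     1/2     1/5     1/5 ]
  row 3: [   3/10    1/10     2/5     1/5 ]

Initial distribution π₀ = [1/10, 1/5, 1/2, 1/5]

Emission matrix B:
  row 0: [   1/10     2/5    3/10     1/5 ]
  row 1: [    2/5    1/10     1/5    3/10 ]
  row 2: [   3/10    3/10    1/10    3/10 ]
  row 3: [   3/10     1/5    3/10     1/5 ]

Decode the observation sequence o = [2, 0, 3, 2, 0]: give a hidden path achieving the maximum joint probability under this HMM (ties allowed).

path = [3, 2, 1, 3, 2]

t=0: δ = [3.000e-02, 4.000e-02, 5.000e-02, 6.000e-02]  (obs o_0=2)
t=1: δ = [1.800e-03, 1.000e-02, 7.200e-03, 3.600e-03]  ψ = [3, 2, 3, 1]  (obs o_1=0)
t=2: δ = [4.000e-04, 1.080e-03, 9.000e-04, 6.000e-04]  ψ = [1, 2, 1, 1]  (obs o_2=3)
t=3: δ = [6.480e-05, 9.000e-05, 3.240e-05, 9.720e-05]  ψ = [1, 2, 1, 1]  (obs o_3=2)
t=4: δ = [2.916e-06, 1.037e-05, 1.166e-05, 8.100e-06]  ψ = [3, 0, 3, 1]  (obs o_4=0)
backtrack: best end state = 2; path = [3, 2, 1, 3, 2]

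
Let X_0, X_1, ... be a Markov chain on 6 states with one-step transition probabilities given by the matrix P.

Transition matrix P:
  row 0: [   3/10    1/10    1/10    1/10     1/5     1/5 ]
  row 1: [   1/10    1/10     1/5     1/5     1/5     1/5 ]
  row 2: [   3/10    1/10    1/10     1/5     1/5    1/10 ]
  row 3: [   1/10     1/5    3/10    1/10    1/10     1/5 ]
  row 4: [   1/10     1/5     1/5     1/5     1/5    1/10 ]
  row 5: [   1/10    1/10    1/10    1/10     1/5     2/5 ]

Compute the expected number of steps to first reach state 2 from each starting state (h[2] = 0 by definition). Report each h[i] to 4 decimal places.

First-step conditioning: h[2] = 0; for i ≠ 2, h[i] = 1 + Σ_k P[i][k]·h[k].
  h[0] = 1 + 3/10·h[0] + 1/10·h[1] + 1/10·h[3] + 1/5·h[4] + 1/5·h[5]
  h[1] = 1 + 1/10·h[0] + 1/10·h[1] + 1/5·h[3] + 1/5·h[4] + 1/5·h[5]
  h[3] = 1 + 1/10·h[0] + 1/5·h[1] + 1/10·h[3] + 1/10·h[4] + 1/5·h[5]
  h[4] = 1 + 1/10·h[0] + 1/5·h[1] + 1/5·h[3] + 1/5·h[4] + 1/10·h[5]
  h[5] = 1 + 1/10·h[0] + 1/10·h[1] + 1/10·h[3] + 1/5·h[4] + 2/5·h[5]
Solving the 5×5 linear system over states ≠ 2 gives exactly h = [455/72, 4405/792, 0, 2005/396, 395/72, 455/72] (h[2] = 0 is the target).

h = [6.3194, 5.5619, 0.0000, 5.0631, 5.4861, 6.3194]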